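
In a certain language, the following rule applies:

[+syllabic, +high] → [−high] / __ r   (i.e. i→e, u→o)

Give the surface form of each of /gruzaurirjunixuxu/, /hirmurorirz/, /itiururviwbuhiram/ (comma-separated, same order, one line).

gruzaorerjunixuxu, hermororerz, itiororviwbuheram

/gruzaurirjunixuxu/: /u/ is a high vowel immediately before /r/, so it lowers to [o]. /i/ is a high vowel immediately before /r/, so it lowers to [e]. → [gruzaorerjunixuxu].
/hirmurorirz/: /i/ is a high vowel immediately before /r/, so it lowers to [e]. /u/ is a high vowel immediately before /r/, so it lowers to [o]. /i/ is a high vowel immediately before /r/, so it lowers to [e]. → [hermororerz].
/itiururviwbuhiram/: /u/ is a high vowel immediately before /r/, so it lowers to [o]. /u/ is a high vowel immediately before /r/, so it lowers to [o]. /i/ is a high vowel immediately before /r/, so it lowers to [e]. → [itiororviwbuheram].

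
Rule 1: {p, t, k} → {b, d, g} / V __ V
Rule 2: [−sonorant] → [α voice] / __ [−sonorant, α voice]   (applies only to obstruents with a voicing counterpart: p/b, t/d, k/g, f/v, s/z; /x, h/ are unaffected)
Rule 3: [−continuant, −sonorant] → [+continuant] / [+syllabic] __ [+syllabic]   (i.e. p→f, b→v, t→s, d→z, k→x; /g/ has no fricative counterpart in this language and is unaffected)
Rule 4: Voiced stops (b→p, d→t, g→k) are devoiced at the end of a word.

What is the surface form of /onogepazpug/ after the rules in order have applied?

onogevaspuk

Rule 1 (intervocalic voicing): /p/ is a voiceless stop between vowels /e/ and /a/, so it voices to [b]. /onogepazpug/ → onogebazpug.
Rule 2 (regressive voicing assimilation): /z/ precedes the voiceless obstruent /p/, so it devoices to [s] by assimilation. /onogebazpug/ → onogebaspug.
Rule 3 (intervocalic spirantization): /b/ is a stop between vowels /e/ and /a/, so it spirantizes to the fricative [v]. /onogebaspug/ → onogevaspug.
Rule 4 (final devoicing): /g/ is a voiced stop in word-final position, so it devoices to [k]. /onogevaspug/ → onogevaspuk.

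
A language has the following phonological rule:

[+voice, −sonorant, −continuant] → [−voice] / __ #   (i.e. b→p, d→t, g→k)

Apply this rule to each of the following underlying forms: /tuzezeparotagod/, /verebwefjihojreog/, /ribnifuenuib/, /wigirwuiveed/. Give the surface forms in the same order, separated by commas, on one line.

/tuzezeparotagod/: /d/ is a voiced stop in word-final position, so it devoices to [t]. → [tuzezeparotagot].
/verebwefjihojreog/: /g/ is a voiced stop in word-final position, so it devoices to [k]. → [verebwefjihojreok].
/ribnifuenuib/: /b/ is a voiced stop in word-final position, so it devoices to [p]. → [ribnifuenuip].
/wigirwuiveed/: /d/ is a voiced stop in word-final position, so it devoices to [t]. → [wigirwuiveet].

tuzezeparotagot, verebwefjihojreok, ribnifuenuip, wigirwuiveet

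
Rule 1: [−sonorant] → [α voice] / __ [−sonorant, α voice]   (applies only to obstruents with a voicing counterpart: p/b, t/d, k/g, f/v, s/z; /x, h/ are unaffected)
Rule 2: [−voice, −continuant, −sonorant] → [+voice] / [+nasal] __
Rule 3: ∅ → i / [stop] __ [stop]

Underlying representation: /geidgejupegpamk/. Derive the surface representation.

geidigejupekipamg

Rule 1 (regressive voicing assimilation): /g/ precedes the voiceless obstruent /p/, so it devoices to [k] by assimilation. /geidgejupegpamk/ → geidgejupekpamk.
Rule 2 (post-nasal voicing): /k/ is a voiceless stop immediately after the nasal /m/, so it voices to [g]. /geidgejupekpamk/ → geidgejupekpamg.
Rule 3 (stop-cluster i-epenthesis): /d/ and /g/ form a stop–stop cluster, so [i] is inserted between them. /k/ and /p/ form a stop–stop cluster, so [i] is inserted between them. /geidgejupekpamg/ → geidigejupekipamg.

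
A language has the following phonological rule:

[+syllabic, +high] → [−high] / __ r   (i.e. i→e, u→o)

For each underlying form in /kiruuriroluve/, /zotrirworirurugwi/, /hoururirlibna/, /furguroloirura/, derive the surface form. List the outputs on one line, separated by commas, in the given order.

keruoreroluve, zotrerworerorugwi, hoororerlibna, forgoroloerora

/kiruuriroluve/: /i/ is a high vowel immediately before /r/, so it lowers to [e]. /u/ is a high vowel immediately before /r/, so it lowers to [o]. /i/ is a high vowel immediately before /r/, so it lowers to [e]. → [keruoreroluve].
/zotrirworirurugwi/: /i/ is a high vowel immediately before /r/, so it lowers to [e]. /i/ is a high vowel immediately before /r/, so it lowers to [e]. /u/ is a high vowel immediately before /r/, so it lowers to [o]. → [zotrerworerorugwi].
/hoururirlibna/: /u/ is a high vowel immediately before /r/, so it lowers to [o]. /u/ is a high vowel immediately before /r/, so it lowers to [o]. /i/ is a high vowel immediately before /r/, so it lowers to [e]. → [hoororerlibna].
/furguroloirura/: /u/ is a high vowel immediately before /r/, so it lowers to [o]. /u/ is a high vowel immediately before /r/, so it lowers to [o]. /i/ is a high vowel immediately before /r/, so it lowers to [e]. /u/ is a high vowel immediately before /r/, so it lowers to [o]. → [forgoroloerora].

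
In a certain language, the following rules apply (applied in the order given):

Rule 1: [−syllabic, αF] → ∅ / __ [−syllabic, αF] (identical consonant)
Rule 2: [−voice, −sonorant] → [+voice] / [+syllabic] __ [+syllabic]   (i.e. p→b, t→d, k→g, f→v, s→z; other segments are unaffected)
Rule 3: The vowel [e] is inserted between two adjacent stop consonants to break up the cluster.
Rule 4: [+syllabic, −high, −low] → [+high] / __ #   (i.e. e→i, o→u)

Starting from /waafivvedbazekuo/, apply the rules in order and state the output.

Rule 1 (degemination): /vv/ is a geminate; the first /v/ deletes. /waafivvedbazekuo/ → waafivedbazekuo.
Rule 2 (intervocalic voicing): /f/ is a voiceless obstruent between vowels /a/ and /i/, so it voices to [v]. /k/ is a voiceless obstruent between vowels /e/ and /u/, so it voices to [g]. /waafivedbazekuo/ → waavivedbazeguo.
Rule 3 (stop-cluster e-epenthesis): /d/ and /b/ form a stop–stop cluster, so [e] is inserted between them. /waavivedbazeguo/ → waavivedebazeguo.
Rule 4 (final vowel raising): /o/ is a mid vowel in word-final position, so it raises to [u]. /waavivedebazeguo/ → waavivedebazeguu.

waavivedebazeguu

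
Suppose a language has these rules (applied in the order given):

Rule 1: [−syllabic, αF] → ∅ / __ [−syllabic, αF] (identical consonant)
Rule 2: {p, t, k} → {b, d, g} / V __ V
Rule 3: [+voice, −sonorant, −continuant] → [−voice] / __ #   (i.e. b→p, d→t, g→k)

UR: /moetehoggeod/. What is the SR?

Rule 1 (degemination): /gg/ is a geminate; the first /g/ deletes. /moetehoggeod/ → moetehogeod.
Rule 2 (intervocalic voicing): /t/ is a voiceless stop between vowels /e/ and /e/, so it voices to [d]. /moetehogeod/ → moedehogeod.
Rule 3 (final devoicing): /d/ is a voiced stop in word-final position, so it devoices to [t]. /moedehogeod/ → moedehogeot.

moedehogeot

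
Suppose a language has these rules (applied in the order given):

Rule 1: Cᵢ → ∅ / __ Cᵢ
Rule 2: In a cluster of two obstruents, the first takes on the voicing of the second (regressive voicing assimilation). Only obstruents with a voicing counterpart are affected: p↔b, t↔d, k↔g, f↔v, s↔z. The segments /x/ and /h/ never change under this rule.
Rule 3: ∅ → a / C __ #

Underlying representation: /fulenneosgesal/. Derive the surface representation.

Rule 1 (degemination): /nn/ is a geminate; the first /n/ deletes. /fulenneosgesal/ → fuleneosgesal.
Rule 2 (regressive voicing assimilation): /s/ precedes the voiced obstruent /g/, so it voices to [z] by assimilation. /fuleneosgesal/ → fuleneozgesal.
Rule 3 (final a-epenthesis): the form ends in the consonant /l/, so [a] is inserted word-finally. /fuleneozgesal/ → fuleneozgesala.

fuleneozgesala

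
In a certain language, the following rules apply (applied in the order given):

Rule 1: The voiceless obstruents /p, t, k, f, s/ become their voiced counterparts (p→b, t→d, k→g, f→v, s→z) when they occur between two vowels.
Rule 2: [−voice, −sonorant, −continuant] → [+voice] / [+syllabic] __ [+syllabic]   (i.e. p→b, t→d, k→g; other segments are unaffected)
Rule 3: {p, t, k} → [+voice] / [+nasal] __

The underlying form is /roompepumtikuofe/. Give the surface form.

roombebumdiguove

Rule 1 (intervocalic voicing): /p/ is a voiceless obstruent between vowels /e/ and /u/, so it voices to [b]. /k/ is a voiceless obstruent between vowels /i/ and /u/, so it voices to [g]. /f/ is a voiceless obstruent between vowels /o/ and /e/, so it voices to [v]. /roompepumtikuofe/ → roompebumtiguove.
Rule 2 (intervocalic voicing): no segment meets the environment; /roompebumtiguove/ is unchanged.
Rule 3 (post-nasal voicing): /p/ is a voiceless stop immediately after the nasal /m/, so it voices to [b]. /t/ is a voiceless stop immediately after the nasal /m/, so it voices to [d]. /roompebumtiguove/ → roombebumdiguove.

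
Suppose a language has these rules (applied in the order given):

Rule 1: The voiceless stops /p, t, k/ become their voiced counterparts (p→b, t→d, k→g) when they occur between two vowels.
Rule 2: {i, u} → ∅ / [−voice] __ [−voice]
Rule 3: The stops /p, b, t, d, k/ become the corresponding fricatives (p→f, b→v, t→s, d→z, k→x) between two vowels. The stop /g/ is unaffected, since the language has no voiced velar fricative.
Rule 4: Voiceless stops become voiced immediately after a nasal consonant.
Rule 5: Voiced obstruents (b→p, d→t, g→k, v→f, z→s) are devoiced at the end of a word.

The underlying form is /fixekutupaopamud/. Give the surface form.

fxeguzuvaovamut

Rule 1 (intervocalic voicing): /k/ is a voiceless stop between vowels /e/ and /u/, so it voices to [g]. /t/ is a voiceless stop between vowels /u/ and /u/, so it voices to [d]. /p/ is a voiceless stop between vowels /u/ and /a/, so it voices to [b]. /p/ is a voiceless stop between vowels /o/ and /a/, so it voices to [b]. /fixekutupaopamud/ → fixegudubaobamud.
Rule 2 (high vowel syncope): /i/ is a high vowel flanked by voiceless consonants /f/ and /x/, so it deletes. /fixegudubaobamud/ → fxegudubaobamud.
Rule 3 (intervocalic spirantization): /d/ is a stop between vowels /u/ and /u/, so it spirantizes to the fricative [z]. /b/ is a stop between vowels /u/ and /a/, so it spirantizes to the fricative [v]. /b/ is a stop between vowels /o/ and /a/, so it spirantizes to the fricative [v]. /fxegudubaobamud/ → fxeguzuvaovamud.
Rule 4 (post-nasal voicing): no segment meets the environment; /fxeguzuvaovamud/ is unchanged.
Rule 5 (final devoicing): /d/ is a voiced obstruent in word-final position, so it devoices to [t]. /fxeguzuvaovamud/ → fxeguzuvaovamut.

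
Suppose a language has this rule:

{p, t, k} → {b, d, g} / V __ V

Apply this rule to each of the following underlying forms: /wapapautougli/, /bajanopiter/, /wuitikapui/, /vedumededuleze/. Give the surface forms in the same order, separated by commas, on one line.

/wapapautougli/: /p/ is a voiceless stop between vowels /a/ and /a/, so it voices to [b]. /p/ is a voiceless stop between vowels /a/ and /a/, so it voices to [b]. /t/ is a voiceless stop between vowels /u/ and /o/, so it voices to [d]. → [wababaudougli].
/bajanopiter/: /p/ is a voiceless stop between vowels /o/ and /i/, so it voices to [b]. /t/ is a voiceless stop between vowels /i/ and /e/, so it voices to [d]. → [bajanobider].
/wuitikapui/: /t/ is a voiceless stop between vowels /i/ and /i/, so it voices to [d]. /k/ is a voiceless stop between vowels /i/ and /a/, so it voices to [g]. /p/ is a voiceless stop between vowels /a/ and /u/, so it voices to [b]. → [wuidigabui].
/vedumededuleze/: the rule's environment is not met; surfaces unchanged as [vedumededuleze].

wababaudougli, bajanobider, wuidigabui, vedumededuleze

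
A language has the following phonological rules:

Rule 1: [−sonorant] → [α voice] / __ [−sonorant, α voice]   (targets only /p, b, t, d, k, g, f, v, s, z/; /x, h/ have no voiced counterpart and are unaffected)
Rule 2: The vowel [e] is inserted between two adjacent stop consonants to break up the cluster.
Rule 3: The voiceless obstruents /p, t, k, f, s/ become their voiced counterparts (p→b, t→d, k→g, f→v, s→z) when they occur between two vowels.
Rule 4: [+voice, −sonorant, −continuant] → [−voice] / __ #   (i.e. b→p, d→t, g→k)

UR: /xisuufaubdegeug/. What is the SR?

Rule 1 (regressive voicing assimilation): no segment meets the environment; /xisuufaubdegeug/ is unchanged.
Rule 2 (stop-cluster e-epenthesis): /b/ and /d/ form a stop–stop cluster, so [e] is inserted between them. /xisuufaubdegeug/ → xisuufaubedegeug.
Rule 3 (intervocalic voicing): /s/ is a voiceless obstruent between vowels /i/ and /u/, so it voices to [z]. /f/ is a voiceless obstruent between vowels /u/ and /a/, so it voices to [v]. /xisuufaubedegeug/ → xizuuvaubedegeug.
Rule 4 (final devoicing): /g/ is a voiced stop in word-final position, so it devoices to [k]. /xizuuvaubedegeug/ → xizuuvaubedegeuk.

xizuuvaubedegeuk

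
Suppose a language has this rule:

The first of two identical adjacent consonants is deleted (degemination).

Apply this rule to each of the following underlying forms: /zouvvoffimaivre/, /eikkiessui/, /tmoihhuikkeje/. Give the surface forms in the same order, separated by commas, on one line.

/zouvvoffimaivre/: /vv/ is a geminate; the first /v/ deletes. /ff/ is a geminate; the first /f/ deletes. → [zouvofimaivre].
/eikkiessui/: /kk/ is a geminate; the first /k/ deletes. /ss/ is a geminate; the first /s/ deletes. → [eikiesui].
/tmoihhuikkeje/: /hh/ is a geminate; the first /h/ deletes. /kk/ is a geminate; the first /k/ deletes. → [tmoihuikeje].

zouvofimaivre, eikiesui, tmoihuikeje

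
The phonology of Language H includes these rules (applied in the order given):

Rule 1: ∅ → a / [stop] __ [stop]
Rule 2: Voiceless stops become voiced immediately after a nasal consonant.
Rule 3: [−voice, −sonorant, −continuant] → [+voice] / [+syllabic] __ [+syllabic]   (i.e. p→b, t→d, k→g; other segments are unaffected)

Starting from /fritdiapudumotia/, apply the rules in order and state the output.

fridadiabudumodia

Rule 1 (stop-cluster a-epenthesis): /t/ and /d/ form a stop–stop cluster, so [a] is inserted between them. /fritdiapudumotia/ → fritadiapudumotia.
Rule 2 (post-nasal voicing): no segment meets the environment; /fritadiapudumotia/ is unchanged.
Rule 3 (intervocalic voicing): /t/ is a voiceless stop between vowels /i/ and /a/, so it voices to [d]. /p/ is a voiceless stop between vowels /a/ and /u/, so it voices to [b]. /t/ is a voiceless stop between vowels /o/ and /i/, so it voices to [d]. /fritadiapudumotia/ → fridadiabudumodia.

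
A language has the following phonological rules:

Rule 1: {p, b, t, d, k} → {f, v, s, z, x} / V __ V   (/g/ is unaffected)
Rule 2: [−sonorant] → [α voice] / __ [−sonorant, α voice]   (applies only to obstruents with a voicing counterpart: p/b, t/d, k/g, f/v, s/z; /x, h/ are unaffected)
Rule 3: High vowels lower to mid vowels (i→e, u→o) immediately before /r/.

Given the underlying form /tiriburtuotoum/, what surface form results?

Rule 1 (intervocalic spirantization): /b/ is a stop between vowels /i/ and /u/, so it spirantizes to the fricative [v]. /t/ is a stop between vowels /o/ and /o/, so it spirantizes to the fricative [s]. /tiriburtuotoum/ → tirivurtuosoum.
Rule 2 (regressive voicing assimilation): no segment meets the environment; /tirivurtuosoum/ is unchanged.
Rule 3 (pre-rhotic lowering): /i/ is a high vowel immediately before /r/, so it lowers to [e]. /u/ is a high vowel immediately before /r/, so it lowers to [o]. /tirivurtuosoum/ → terivortuosoum.

terivortuosoum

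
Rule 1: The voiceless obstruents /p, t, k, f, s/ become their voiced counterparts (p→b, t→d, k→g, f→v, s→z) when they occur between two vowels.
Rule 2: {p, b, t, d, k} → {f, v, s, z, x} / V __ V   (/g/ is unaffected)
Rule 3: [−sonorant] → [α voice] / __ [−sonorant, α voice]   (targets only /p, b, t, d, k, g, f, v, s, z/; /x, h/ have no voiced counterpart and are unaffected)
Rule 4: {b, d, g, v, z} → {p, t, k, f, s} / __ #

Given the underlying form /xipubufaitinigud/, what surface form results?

xivuvuvaizinigut

Rule 1 (intervocalic voicing): /p/ is a voiceless obstruent between vowels /i/ and /u/, so it voices to [b]. /f/ is a voiceless obstruent between vowels /u/ and /a/, so it voices to [v]. /t/ is a voiceless obstruent between vowels /i/ and /i/, so it voices to [d]. /xipubufaitinigud/ → xibubuvaidinigud.
Rule 2 (intervocalic spirantization): /b/ is a stop between vowels /i/ and /u/, so it spirantizes to the fricative [v]. /b/ is a stop between vowels /u/ and /u/, so it spirantizes to the fricative [v]. /d/ is a stop between vowels /i/ and /i/, so it spirantizes to the fricative [z]. /xibubuvaidinigud/ → xivuvuvaizinigud.
Rule 3 (regressive voicing assimilation): no segment meets the environment; /xivuvuvaizinigud/ is unchanged.
Rule 4 (final devoicing): /d/ is a voiced obstruent in word-final position, so it devoices to [t]. /xivuvuvaizinigud/ → xivuvuvaizinigut.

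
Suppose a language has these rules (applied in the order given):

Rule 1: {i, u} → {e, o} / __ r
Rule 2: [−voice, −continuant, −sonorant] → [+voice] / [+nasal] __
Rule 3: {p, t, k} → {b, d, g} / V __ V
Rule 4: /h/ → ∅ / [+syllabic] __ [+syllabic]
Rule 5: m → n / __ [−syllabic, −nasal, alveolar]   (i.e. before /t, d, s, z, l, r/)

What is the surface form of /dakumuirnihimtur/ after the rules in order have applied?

dagumuerniindor

Rule 1 (pre-rhotic lowering): /i/ is a high vowel immediately before /r/, so it lowers to [e]. /u/ is a high vowel immediately before /r/, so it lowers to [o]. /dakumuirnihimtur/ → dakumuernihimtor.
Rule 2 (post-nasal voicing): /t/ is a voiceless stop immediately after the nasal /m/, so it voices to [d]. /dakumuernihimtor/ → dakumuernihimdor.
Rule 3 (intervocalic voicing): /k/ is a voiceless stop between vowels /a/ and /u/, so it voices to [g]. /dakumuernihimdor/ → dagumuernihimdor.
Rule 4 (intervocalic h-deletion): /h/ occurs between vowels /i/ and /i/, so it deletes. /dagumuernihimdor/ → dagumuerniimdor.
Rule 5 (nasal place assimilation): /m/ precedes the alveolar consonant /d/, so it assimilates in place to [n]. /dagumuerniimdor/ → dagumuerniindor.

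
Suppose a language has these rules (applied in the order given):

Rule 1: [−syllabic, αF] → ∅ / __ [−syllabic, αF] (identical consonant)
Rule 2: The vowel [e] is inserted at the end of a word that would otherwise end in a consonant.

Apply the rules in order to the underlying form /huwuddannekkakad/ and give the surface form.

Rule 1 (degemination): /dd/ is a geminate; the first /d/ deletes. /nn/ is a geminate; the first /n/ deletes. /kk/ is a geminate; the first /k/ deletes. /huwuddannekkakad/ → huwudanekakad.
Rule 2 (final e-epenthesis): the form ends in the consonant /d/, so [e] is inserted word-finally. /huwudanekakad/ → huwudanekakade.

huwudanekakade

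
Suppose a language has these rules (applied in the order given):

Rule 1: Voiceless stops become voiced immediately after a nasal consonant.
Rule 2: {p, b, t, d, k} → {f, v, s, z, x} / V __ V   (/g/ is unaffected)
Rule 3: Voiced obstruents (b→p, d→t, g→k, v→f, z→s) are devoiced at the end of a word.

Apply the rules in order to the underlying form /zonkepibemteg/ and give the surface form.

zongefivemdek

Rule 1 (post-nasal voicing): /k/ is a voiceless stop immediately after the nasal /n/, so it voices to [g]. /t/ is a voiceless stop immediately after the nasal /m/, so it voices to [d]. /zonkepibemteg/ → zongepibemdeg.
Rule 2 (intervocalic spirantization): /p/ is a stop between vowels /e/ and /i/, so it spirantizes to the fricative [f]. /b/ is a stop between vowels /i/ and /e/, so it spirantizes to the fricative [v]. /zongepibemdeg/ → zongefivemdeg.
Rule 3 (final devoicing): /g/ is a voiced obstruent in word-final position, so it devoices to [k]. /zongefivemdeg/ → zongefivemdek.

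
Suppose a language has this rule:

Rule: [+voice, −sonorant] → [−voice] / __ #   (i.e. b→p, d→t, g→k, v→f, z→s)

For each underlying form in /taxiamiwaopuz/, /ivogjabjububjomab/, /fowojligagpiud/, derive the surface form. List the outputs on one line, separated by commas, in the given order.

taxiamiwaopus, ivogjabjububjomap, fowojligagpiut

/taxiamiwaopuz/: /z/ is a voiced obstruent in word-final position, so it devoices to [s]. → [taxiamiwaopus].
/ivogjabjububjomab/: /b/ is a voiced obstruent in word-final position, so it devoices to [p]. → [ivogjabjububjomap].
/fowojligagpiud/: /d/ is a voiced obstruent in word-final position, so it devoices to [t]. → [fowojligagpiut].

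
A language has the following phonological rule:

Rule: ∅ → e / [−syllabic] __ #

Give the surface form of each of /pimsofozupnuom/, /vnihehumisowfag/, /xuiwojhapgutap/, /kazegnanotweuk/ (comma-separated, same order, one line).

/pimsofozupnuom/: the form ends in the consonant /m/, so [e] is inserted word-finally. → [pimsofozupnuome].
/vnihehumisowfag/: the form ends in the consonant /g/, so [e] is inserted word-finally. → [vnihehumisowfage].
/xuiwojhapgutap/: the form ends in the consonant /p/, so [e] is inserted word-finally. → [xuiwojhapgutape].
/kazegnanotweuk/: the form ends in the consonant /k/, so [e] is inserted word-finally. → [kazegnanotweuke].

pimsofozupnuome, vnihehumisowfage, xuiwojhapgutape, kazegnanotweuke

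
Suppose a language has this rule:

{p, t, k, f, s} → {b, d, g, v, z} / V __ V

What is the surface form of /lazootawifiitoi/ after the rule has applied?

/t/ is a voiceless obstruent between vowels /o/ and /a/, so it voices to [d].
/f/ is a voiceless obstruent between vowels /i/ and /i/, so it voices to [v].
/t/ is a voiceless obstruent between vowels /i/ and /o/, so it voices to [d].
Surface form: [lazoodawiviidoi].

lazoodawiviidoi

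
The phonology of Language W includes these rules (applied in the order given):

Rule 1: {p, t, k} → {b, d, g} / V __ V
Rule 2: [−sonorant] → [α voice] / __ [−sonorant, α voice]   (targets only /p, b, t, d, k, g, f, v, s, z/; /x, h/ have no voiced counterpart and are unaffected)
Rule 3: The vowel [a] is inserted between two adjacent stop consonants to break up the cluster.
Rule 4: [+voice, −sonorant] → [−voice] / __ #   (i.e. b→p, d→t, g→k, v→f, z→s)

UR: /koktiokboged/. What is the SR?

kokatiogaboget

Rule 1 (intervocalic voicing): no segment meets the environment; /koktiokboged/ is unchanged.
Rule 2 (regressive voicing assimilation): /k/ precedes the voiced obstruent /b/, so it voices to [g] by assimilation. /koktiokboged/ → koktiogboged.
Rule 3 (stop-cluster a-epenthesis): /k/ and /t/ form a stop–stop cluster, so [a] is inserted between them. /g/ and /b/ form a stop–stop cluster, so [a] is inserted between them. /koktiogboged/ → kokatiogaboged.
Rule 4 (final devoicing): /d/ is a voiced obstruent in word-final position, so it devoices to [t]. /kokatiogaboged/ → kokatiogaboget.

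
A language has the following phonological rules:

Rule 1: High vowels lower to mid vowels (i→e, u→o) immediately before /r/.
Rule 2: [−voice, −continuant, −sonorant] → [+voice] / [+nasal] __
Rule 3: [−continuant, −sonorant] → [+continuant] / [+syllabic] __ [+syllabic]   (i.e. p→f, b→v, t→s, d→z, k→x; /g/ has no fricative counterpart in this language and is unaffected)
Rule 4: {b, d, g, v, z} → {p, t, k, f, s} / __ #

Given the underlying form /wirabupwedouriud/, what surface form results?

Rule 1 (pre-rhotic lowering): /i/ is a high vowel immediately before /r/, so it lowers to [e]. /u/ is a high vowel immediately before /r/, so it lowers to [o]. /wirabupwedouriud/ → werabupwedooriud.
Rule 2 (post-nasal voicing): no segment meets the environment; /werabupwedooriud/ is unchanged.
Rule 3 (intervocalic spirantization): /b/ is a stop between vowels /a/ and /u/, so it spirantizes to the fricative [v]. /d/ is a stop between vowels /e/ and /o/, so it spirantizes to the fricative [z]. /werabupwedooriud/ → weravupwezooriud.
Rule 4 (final devoicing): /d/ is a voiced obstruent in word-final position, so it devoices to [t]. /weravupwezooriud/ → weravupwezooriut.

weravupwezooriut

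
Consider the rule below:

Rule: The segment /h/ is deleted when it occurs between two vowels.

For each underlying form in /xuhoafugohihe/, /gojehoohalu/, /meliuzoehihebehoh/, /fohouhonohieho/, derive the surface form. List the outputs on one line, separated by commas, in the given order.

/xuhoafugohihe/: /h/ occurs between vowels /u/ and /o/, so it deletes. /h/ occurs between vowels /o/ and /i/, so it deletes. /h/ occurs between vowels /i/ and /e/, so it deletes. → [xuoafugoie].
/gojehoohalu/: /h/ occurs between vowels /e/ and /o/, so it deletes. /h/ occurs between vowels /o/ and /a/, so it deletes. → [gojeooalu].
/meliuzoehihebehoh/: /h/ occurs between vowels /e/ and /i/, so it deletes. /h/ occurs between vowels /i/ and /e/, so it deletes. /h/ occurs between vowels /e/ and /o/, so it deletes. → [meliuzoeiebeoh].
/fohouhonohieho/: /h/ occurs between vowels /o/ and /o/, so it deletes. /h/ occurs between vowels /u/ and /o/, so it deletes. /h/ occurs between vowels /o/ and /i/, so it deletes. /h/ occurs between vowels /e/ and /o/, so it deletes. → [foouonoieo].

xuoafugoie, gojeooalu, meliuzoeiebeoh, foouonoieo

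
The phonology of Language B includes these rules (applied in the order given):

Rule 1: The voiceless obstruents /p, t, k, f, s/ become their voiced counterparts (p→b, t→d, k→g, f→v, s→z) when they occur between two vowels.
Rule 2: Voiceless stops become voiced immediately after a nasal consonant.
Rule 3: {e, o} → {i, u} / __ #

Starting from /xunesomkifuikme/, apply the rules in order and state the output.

Rule 1 (intervocalic voicing): /s/ is a voiceless obstruent between vowels /e/ and /o/, so it voices to [z]. /f/ is a voiceless obstruent between vowels /i/ and /u/, so it voices to [v]. /xunesomkifuikme/ → xunezomkivuikme.
Rule 2 (post-nasal voicing): /k/ is a voiceless stop immediately after the nasal /m/, so it voices to [g]. /xunezomkivuikme/ → xunezomgivuikme.
Rule 3 (final vowel raising): /e/ is a mid vowel in word-final position, so it raises to [i]. /xunezomgivuikme/ → xunezomgivuikmi.

xunezomgivuikmi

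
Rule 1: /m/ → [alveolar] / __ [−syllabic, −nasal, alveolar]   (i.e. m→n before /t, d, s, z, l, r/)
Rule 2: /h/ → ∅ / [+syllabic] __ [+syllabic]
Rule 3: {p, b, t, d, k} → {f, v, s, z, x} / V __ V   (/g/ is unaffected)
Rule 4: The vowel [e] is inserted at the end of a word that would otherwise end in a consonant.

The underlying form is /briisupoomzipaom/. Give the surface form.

Rule 1 (nasal place assimilation): /m/ precedes the alveolar consonant /z/, so it assimilates in place to [n]. /briisupoomzipaom/ → briisupoonzipaom.
Rule 2 (intervocalic h-deletion): no segment meets the environment; /briisupoonzipaom/ is unchanged.
Rule 3 (intervocalic spirantization): /p/ is a stop between vowels /u/ and /o/, so it spirantizes to the fricative [f]. /p/ is a stop between vowels /i/ and /a/, so it spirantizes to the fricative [f]. /briisupoonzipaom/ → briisufoonzifaom.
Rule 4 (final e-epenthesis): the form ends in the consonant /m/, so [e] is inserted word-finally. /briisufoonzifaom/ → briisufoonzifaome.

briisufoonzifaome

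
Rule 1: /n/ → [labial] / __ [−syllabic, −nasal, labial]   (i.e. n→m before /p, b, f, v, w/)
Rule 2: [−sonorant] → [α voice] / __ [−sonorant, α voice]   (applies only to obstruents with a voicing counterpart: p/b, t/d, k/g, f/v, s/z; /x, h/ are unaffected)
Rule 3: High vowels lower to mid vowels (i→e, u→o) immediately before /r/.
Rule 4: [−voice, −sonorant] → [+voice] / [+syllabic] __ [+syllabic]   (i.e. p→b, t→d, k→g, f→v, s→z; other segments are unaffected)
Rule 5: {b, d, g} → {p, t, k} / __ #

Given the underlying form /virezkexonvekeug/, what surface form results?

vereskexomvegeuk

Rule 1 (nasal place assimilation): /n/ precedes the labial consonant /v/, so it assimilates in place to [m]. /virezkexonvekeug/ → virezkexomvekeug.
Rule 2 (regressive voicing assimilation): /z/ precedes the voiceless obstruent /k/, so it devoices to [s] by assimilation. /virezkexomvekeug/ → vireskexomvekeug.
Rule 3 (pre-rhotic lowering): /i/ is a high vowel immediately before /r/, so it lowers to [e]. /vireskexomvekeug/ → vereskexomvekeug.
Rule 4 (intervocalic voicing): /k/ is a voiceless obstruent between vowels /e/ and /e/, so it voices to [g]. /vereskexomvekeug/ → vereskexomvegeug.
Rule 5 (final devoicing): /g/ is a voiced stop in word-final position, so it devoices to [k]. /vereskexomvegeug/ → vereskexomvegeuk.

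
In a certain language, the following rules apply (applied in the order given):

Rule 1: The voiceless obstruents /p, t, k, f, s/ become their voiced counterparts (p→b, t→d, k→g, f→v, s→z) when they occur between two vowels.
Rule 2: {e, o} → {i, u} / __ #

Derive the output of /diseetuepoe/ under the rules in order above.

dizeedueboi

Rule 1 (intervocalic voicing): /s/ is a voiceless obstruent between vowels /i/ and /e/, so it voices to [z]. /t/ is a voiceless obstruent between vowels /e/ and /u/, so it voices to [d]. /p/ is a voiceless obstruent between vowels /e/ and /o/, so it voices to [b]. /diseetuepoe/ → dizeedueboe.
Rule 2 (final vowel raising): /e/ is a mid vowel in word-final position, so it raises to [i]. /dizeedueboe/ → dizeedueboi.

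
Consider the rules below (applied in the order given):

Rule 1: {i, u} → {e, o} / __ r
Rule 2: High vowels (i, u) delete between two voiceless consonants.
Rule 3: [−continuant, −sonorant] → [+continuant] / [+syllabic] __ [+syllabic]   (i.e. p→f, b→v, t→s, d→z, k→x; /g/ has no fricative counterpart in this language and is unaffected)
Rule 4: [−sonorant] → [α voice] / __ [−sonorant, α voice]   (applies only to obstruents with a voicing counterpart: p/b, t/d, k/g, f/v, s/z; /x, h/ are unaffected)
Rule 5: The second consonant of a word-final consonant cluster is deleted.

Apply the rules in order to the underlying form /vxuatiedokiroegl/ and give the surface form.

Rule 1 (pre-rhotic lowering): /i/ is a high vowel immediately before /r/, so it lowers to [e]. /vxuatiedokiroegl/ → vxuatiedokeroegl.
Rule 2 (high vowel syncope): no segment meets the environment; /vxuatiedokeroegl/ is unchanged.
Rule 3 (intervocalic spirantization): /t/ is a stop between vowels /a/ and /i/, so it spirantizes to the fricative [s]. /d/ is a stop between vowels /e/ and /o/, so it spirantizes to the fricative [z]. /k/ is a stop between vowels /o/ and /e/, so it spirantizes to the fricative [x]. /vxuatiedokeroegl/ → vxuasiezoxeroegl.
Rule 4 (regressive voicing assimilation): /v/ precedes the voiceless obstruent /x/, so it devoices to [f] by assimilation. /vxuasiezoxeroegl/ → fxuasiezoxeroegl.
Rule 5 (final cluster simplification): /l/ is the second consonant of a word-final cluster /gl/, so it deletes. /fxuasiezoxeroegl/ → fxuasiezoxeroeg.

fxuasiezoxeroeg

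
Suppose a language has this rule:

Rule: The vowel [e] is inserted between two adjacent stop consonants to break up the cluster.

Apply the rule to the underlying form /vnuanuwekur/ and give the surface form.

No segment of /vnuanuwekur/ meets the structural description of the rule, so the form surfaces unchanged.

vnuanuwekur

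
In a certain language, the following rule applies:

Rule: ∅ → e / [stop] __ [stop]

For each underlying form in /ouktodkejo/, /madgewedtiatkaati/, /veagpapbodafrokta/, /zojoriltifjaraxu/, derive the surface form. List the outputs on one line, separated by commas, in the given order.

/ouktodkejo/: /k/ and /t/ form a stop–stop cluster, so [e] is inserted between them. /d/ and /k/ form a stop–stop cluster, so [e] is inserted between them. → [ouketodekejo].
/madgewedtiatkaati/: /d/ and /g/ form a stop–stop cluster, so [e] is inserted between them. /d/ and /t/ form a stop–stop cluster, so [e] is inserted between them. /t/ and /k/ form a stop–stop cluster, so [e] is inserted between them. → [madegewedetiatekaati].
/veagpapbodafrokta/: /g/ and /p/ form a stop–stop cluster, so [e] is inserted between them. /p/ and /b/ form a stop–stop cluster, so [e] is inserted between them. /k/ and /t/ form a stop–stop cluster, so [e] is inserted between them. → [veagepapebodafroketa].
/zojoriltifjaraxu/: the rule's environment is not met; surfaces unchanged as [zojoriltifjaraxu].

ouketodekejo, madegewedetiatekaati, veagepapebodafroketa, zojoriltifjaraxu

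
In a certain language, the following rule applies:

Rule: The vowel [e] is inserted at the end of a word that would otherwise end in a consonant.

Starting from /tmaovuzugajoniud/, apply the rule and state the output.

tmaovuzugajoniude

the form ends in the consonant /d/, so [e] is inserted word-finally.
Surface form: [tmaovuzugajoniude].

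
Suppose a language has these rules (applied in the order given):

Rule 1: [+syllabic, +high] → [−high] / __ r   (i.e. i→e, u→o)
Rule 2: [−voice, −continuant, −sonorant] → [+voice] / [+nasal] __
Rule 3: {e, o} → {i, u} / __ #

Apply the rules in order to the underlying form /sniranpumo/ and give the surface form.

Rule 1 (pre-rhotic lowering): /i/ is a high vowel immediately before /r/, so it lowers to [e]. /sniranpumo/ → sneranpumo.
Rule 2 (post-nasal voicing): /p/ is a voiceless stop immediately after the nasal /n/, so it voices to [b]. /sneranpumo/ → sneranbumo.
Rule 3 (final vowel raising): /o/ is a mid vowel in word-final position, so it raises to [u]. /sneranbumo/ → sneranbumu.

sneranbumu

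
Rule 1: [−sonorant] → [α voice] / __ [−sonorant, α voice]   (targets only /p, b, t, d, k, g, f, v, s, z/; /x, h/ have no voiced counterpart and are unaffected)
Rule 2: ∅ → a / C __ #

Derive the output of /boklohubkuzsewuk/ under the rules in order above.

Rule 1 (regressive voicing assimilation): /b/ precedes the voiceless obstruent /k/, so it devoices to [p] by assimilation. /z/ precedes the voiceless obstruent /s/, so it devoices to [s] by assimilation. /boklohubkuzsewuk/ → boklohupkussewuk.
Rule 2 (final a-epenthesis): the form ends in the consonant /k/, so [a] is inserted word-finally. /boklohupkussewuk/ → boklohupkussewuka.

boklohupkussewuka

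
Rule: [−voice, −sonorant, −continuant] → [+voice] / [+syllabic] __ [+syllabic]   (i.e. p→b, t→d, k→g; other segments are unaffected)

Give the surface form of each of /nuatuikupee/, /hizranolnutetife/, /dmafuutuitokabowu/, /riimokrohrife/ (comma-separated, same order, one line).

nuaduigubee, hizranolnudedife, dmafuuduidogabowu, riimokrohrife

/nuatuikupee/: /t/ is a voiceless stop between vowels /a/ and /u/, so it voices to [d]. /k/ is a voiceless stop between vowels /i/ and /u/, so it voices to [g]. /p/ is a voiceless stop between vowels /u/ and /e/, so it voices to [b]. → [nuaduigubee].
/hizranolnutetife/: /t/ is a voiceless stop between vowels /u/ and /e/, so it voices to [d]. /t/ is a voiceless stop between vowels /e/ and /i/, so it voices to [d]. → [hizranolnudedife].
/dmafuutuitokabowu/: /t/ is a voiceless stop between vowels /u/ and /u/, so it voices to [d]. /t/ is a voiceless stop between vowels /i/ and /o/, so it voices to [d]. /k/ is a voiceless stop between vowels /o/ and /a/, so it voices to [g]. → [dmafuuduidogabowu].
/riimokrohrife/: the rule's environment is not met; surfaces unchanged as [riimokrohrife].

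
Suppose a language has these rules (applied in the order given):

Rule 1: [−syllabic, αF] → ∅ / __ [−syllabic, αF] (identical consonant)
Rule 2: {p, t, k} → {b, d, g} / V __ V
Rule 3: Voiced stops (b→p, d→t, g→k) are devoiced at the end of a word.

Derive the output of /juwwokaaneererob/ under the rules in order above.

juwogaaneererop

Rule 1 (degemination): /ww/ is a geminate; the first /w/ deletes. /juwwokaaneererob/ → juwokaaneererob.
Rule 2 (intervocalic voicing): /k/ is a voiceless stop between vowels /o/ and /a/, so it voices to [g]. /juwokaaneererob/ → juwogaaneererob.
Rule 3 (final devoicing): /b/ is a voiced stop in word-final position, so it devoices to [p]. /juwogaaneererob/ → juwogaaneererop.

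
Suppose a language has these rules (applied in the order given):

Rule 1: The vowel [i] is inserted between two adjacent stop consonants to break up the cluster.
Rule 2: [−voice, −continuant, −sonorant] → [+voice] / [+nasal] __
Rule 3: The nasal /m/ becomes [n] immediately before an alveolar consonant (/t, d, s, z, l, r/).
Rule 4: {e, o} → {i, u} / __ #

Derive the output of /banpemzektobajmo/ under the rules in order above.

banbenzekitobajmu

Rule 1 (stop-cluster i-epenthesis): /k/ and /t/ form a stop–stop cluster, so [i] is inserted between them. /banpemzektobajmo/ → banpemzekitobajmo.
Rule 2 (post-nasal voicing): /p/ is a voiceless stop immediately after the nasal /n/, so it voices to [b]. /banpemzekitobajmo/ → banbemzekitobajmo.
Rule 3 (nasal place assimilation): /m/ precedes the alveolar consonant /z/, so it assimilates in place to [n]. /banbemzekitobajmo/ → banbenzekitobajmo.
Rule 4 (final vowel raising): /o/ is a mid vowel in word-final position, so it raises to [u]. /banbenzekitobajmo/ → banbenzekitobajmu.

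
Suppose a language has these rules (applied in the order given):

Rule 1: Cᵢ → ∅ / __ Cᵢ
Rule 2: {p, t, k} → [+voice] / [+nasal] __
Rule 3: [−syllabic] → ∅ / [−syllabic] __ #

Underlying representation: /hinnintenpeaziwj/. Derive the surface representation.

hinindenbeaziw

Rule 1 (degemination): /nn/ is a geminate; the first /n/ deletes. /hinnintenpeaziwj/ → hinintenpeaziwj.
Rule 2 (post-nasal voicing): /t/ is a voiceless stop immediately after the nasal /n/, so it voices to [d]. /p/ is a voiceless stop immediately after the nasal /n/, so it voices to [b]. /hinintenpeaziwj/ → hinindenbeaziwj.
Rule 3 (final cluster simplification): /j/ is the second consonant of a word-final cluster /wj/, so it deletes. /hinindenbeaziwj/ → hinindenbeaziw.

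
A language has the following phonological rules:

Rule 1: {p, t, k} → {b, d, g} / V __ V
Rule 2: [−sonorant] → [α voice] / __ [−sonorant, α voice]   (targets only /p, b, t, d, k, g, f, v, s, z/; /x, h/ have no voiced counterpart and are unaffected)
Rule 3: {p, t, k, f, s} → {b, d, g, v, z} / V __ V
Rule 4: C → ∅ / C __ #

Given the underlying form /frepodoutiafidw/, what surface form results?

Rule 1 (intervocalic voicing): /p/ is a voiceless stop between vowels /e/ and /o/, so it voices to [b]. /t/ is a voiceless stop between vowels /u/ and /i/, so it voices to [d]. /frepodoutiafidw/ → frebodoudiafidw.
Rule 2 (regressive voicing assimilation): no segment meets the environment; /frebodoudiafidw/ is unchanged.
Rule 3 (intervocalic voicing): /f/ is a voiceless obstruent between vowels /a/ and /i/, so it voices to [v]. /frebodoudiafidw/ → frebodoudiavidw.
Rule 4 (final cluster simplification): /w/ is the second consonant of a word-final cluster /dw/, so it deletes. /frebodoudiavidw/ → frebodoudiavid.

frebodoudiavid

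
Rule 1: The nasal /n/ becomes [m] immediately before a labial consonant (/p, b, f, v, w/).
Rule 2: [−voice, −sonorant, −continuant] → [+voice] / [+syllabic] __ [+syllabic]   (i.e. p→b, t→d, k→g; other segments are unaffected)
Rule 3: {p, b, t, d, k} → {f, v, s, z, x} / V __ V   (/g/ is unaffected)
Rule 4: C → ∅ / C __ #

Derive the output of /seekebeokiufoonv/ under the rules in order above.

seegeveogiufoom

Rule 1 (nasal place assimilation): /n/ precedes the labial consonant /v/, so it assimilates in place to [m]. /seekebeokiufoonv/ → seekebeokiufoomv.
Rule 2 (intervocalic voicing): /k/ is a voiceless stop between vowels /e/ and /e/, so it voices to [g]. /k/ is a voiceless stop between vowels /o/ and /i/, so it voices to [g]. /seekebeokiufoomv/ → seegebeogiufoomv.
Rule 3 (intervocalic spirantization): /b/ is a stop between vowels /e/ and /e/, so it spirantizes to the fricative [v]. /seegebeogiufoomv/ → seegeveogiufoomv.
Rule 4 (final cluster simplification): /v/ is the second consonant of a word-final cluster /mv/, so it deletes. /seegeveogiufoomv/ → seegeveogiufoom.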